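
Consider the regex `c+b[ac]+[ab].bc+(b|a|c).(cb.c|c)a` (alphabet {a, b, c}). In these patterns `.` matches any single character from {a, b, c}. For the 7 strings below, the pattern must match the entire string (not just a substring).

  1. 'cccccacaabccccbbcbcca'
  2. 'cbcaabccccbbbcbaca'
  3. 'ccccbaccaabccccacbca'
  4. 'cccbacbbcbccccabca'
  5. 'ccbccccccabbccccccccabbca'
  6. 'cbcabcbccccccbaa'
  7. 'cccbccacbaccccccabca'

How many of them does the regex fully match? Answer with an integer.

1 → no match
2 → no match
3 → no match
4 → no match
5 → no match
6 → no match — must end with 'ca'
7 → no match
Total matched: 0

0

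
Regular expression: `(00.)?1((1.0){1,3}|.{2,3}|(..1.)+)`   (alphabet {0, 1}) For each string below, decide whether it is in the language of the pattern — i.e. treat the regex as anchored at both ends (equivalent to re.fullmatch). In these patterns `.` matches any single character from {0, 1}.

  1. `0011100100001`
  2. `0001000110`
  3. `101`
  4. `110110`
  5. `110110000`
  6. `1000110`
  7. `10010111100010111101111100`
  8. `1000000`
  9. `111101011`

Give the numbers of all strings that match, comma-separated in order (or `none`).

1 → no match
2 → no match
3 → match
4 → no match
5 → no match
6 → no match
7 → no match
8 → no match
9 → match

3, 9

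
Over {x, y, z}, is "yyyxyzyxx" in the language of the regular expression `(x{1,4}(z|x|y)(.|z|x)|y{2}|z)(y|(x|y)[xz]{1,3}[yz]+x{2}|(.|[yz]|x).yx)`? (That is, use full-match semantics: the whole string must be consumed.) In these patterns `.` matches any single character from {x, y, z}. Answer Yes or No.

Yes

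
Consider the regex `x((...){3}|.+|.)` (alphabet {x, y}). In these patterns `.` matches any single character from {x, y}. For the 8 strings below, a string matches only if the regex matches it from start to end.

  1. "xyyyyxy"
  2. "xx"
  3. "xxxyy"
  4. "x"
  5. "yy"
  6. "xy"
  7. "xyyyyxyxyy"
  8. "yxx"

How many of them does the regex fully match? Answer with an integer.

5

1 → match
2 → match
3 → match
4 → no match
5 → no match — must start with "x"
6 → match
7 → match
8 → no match — must start with "x"
Total matched: 5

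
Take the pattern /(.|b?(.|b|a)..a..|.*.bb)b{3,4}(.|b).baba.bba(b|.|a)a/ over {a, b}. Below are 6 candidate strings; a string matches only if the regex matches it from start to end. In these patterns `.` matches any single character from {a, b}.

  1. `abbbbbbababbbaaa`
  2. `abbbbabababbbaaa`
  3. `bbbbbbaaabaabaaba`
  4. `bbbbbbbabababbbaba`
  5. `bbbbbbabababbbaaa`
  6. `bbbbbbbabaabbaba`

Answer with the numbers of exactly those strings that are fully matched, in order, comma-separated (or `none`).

1, 2, 4, 5, 6

1 → match
2 → match
3 → no match
4 → match
5 → match
6 → match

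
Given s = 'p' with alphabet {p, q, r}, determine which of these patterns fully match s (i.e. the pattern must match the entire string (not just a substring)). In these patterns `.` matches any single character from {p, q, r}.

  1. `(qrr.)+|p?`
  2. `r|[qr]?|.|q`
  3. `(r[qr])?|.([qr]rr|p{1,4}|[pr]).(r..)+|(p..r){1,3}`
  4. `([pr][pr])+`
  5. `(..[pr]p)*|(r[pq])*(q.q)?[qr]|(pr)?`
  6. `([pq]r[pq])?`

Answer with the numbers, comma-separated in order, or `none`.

1, 2

1 → match
2 → match
3 → no match
4 → no match
5 → no match
6 → no match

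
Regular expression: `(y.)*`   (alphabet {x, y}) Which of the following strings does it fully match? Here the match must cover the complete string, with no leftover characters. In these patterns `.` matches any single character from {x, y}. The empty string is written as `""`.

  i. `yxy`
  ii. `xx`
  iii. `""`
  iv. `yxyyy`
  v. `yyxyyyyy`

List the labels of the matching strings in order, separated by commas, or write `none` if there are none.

iii

i → no match
ii → no match
iii → match
iv → no match
v → no match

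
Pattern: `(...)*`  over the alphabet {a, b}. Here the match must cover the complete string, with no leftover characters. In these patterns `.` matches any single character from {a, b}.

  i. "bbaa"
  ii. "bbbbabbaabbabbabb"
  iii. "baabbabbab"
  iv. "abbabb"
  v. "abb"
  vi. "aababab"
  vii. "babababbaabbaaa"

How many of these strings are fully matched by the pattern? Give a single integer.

i → no match
ii → no match
iii → no match
iv → match
v → match
vi → no match
vii → match
Total matched: 3

3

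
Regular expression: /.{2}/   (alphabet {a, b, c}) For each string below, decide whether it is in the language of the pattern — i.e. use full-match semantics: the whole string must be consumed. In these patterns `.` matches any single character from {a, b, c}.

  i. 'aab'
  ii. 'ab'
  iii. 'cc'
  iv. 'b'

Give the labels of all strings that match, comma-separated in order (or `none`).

ii, iii

i → no match
ii → match
iii → match
iv → no match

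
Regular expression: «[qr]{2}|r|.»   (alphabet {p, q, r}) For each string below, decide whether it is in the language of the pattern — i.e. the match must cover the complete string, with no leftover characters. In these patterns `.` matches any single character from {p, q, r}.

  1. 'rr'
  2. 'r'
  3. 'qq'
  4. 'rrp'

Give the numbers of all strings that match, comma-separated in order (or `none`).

1 → match
2 → match
3 → match
4 → no match

1, 2, 3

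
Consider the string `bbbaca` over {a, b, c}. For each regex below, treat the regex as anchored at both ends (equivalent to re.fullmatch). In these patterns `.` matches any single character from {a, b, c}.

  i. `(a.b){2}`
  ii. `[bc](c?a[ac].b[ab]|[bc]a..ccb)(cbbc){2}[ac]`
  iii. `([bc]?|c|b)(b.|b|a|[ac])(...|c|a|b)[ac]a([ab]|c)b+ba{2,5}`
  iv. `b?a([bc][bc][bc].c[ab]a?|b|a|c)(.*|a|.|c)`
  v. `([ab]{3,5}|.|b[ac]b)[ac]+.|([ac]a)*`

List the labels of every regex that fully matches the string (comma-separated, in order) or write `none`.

v

i → no match — must start with `a`
ii → no match
iii → no match
iv → no match
v → match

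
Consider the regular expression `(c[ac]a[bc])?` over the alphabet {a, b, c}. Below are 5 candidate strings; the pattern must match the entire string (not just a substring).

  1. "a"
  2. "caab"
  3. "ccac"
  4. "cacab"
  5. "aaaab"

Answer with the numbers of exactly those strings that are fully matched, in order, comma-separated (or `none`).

2, 3

1 → no match
2 → match
3 → match
4 → no match
5 → no match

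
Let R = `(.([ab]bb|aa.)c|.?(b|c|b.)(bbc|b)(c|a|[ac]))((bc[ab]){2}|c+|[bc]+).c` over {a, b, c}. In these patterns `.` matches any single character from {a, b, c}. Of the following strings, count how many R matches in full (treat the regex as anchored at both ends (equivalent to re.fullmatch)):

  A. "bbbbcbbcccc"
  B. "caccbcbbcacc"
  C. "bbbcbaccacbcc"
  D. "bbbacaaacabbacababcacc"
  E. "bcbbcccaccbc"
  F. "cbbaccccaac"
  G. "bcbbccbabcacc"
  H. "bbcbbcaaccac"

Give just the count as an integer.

1

A. "bbbbcbbcccc" → match
B. "caccbcbbcacc" → no match
C → no match
D → no match
E. "bcbbcccaccbc" → no match
F. "cbbaccccaac" → no match
G → no match
H. "bbcbbcaaccac" → no match
Total matched: 1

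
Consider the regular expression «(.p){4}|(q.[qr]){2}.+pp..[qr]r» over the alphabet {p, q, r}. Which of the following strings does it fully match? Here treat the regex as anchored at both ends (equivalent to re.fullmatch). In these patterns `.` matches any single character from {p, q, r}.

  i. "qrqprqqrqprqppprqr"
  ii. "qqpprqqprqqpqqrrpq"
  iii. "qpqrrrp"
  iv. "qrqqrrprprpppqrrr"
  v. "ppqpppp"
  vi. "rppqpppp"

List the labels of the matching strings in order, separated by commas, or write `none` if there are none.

iv

i → no match
ii → no match
iii → no match
iv → match
v → no match
vi → no match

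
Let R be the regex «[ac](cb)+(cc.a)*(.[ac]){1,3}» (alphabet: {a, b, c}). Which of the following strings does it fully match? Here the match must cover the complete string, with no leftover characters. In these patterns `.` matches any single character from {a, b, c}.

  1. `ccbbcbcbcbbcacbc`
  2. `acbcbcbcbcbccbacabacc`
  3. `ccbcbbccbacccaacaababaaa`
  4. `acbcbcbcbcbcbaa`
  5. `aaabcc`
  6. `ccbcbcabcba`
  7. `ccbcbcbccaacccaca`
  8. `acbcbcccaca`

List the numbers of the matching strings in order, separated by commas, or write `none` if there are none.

1 → no match
2 → match
3 → no match
4 → match
5 → no match
6 → match
7 → match
8 → match

2, 4, 6, 7, 8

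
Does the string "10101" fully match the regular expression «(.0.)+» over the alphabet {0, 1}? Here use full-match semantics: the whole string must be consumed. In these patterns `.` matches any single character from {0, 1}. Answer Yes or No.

No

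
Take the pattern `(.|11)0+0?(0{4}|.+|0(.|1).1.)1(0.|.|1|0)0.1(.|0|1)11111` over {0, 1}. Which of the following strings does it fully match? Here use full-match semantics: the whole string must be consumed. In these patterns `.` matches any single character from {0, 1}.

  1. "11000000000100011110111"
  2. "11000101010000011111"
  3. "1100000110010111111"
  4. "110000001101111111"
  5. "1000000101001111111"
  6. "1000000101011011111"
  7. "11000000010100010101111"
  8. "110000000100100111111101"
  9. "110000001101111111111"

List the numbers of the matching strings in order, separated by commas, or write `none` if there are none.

5, 6

1 → no match — must end with "11111"
2 → no match
3 → no match
4 → no match
5 → match
6 → match
7 → no match — must end with "11111"
8 → no match — must end with "11111"
9 → no match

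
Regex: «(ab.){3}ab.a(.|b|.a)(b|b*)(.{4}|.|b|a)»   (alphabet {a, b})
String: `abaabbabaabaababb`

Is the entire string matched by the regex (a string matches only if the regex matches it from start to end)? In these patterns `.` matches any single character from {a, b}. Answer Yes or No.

Yes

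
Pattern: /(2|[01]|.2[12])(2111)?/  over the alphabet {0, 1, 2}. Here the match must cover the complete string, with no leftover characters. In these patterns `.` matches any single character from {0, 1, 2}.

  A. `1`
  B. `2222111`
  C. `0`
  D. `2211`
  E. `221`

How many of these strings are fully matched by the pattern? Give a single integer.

A → match
B → match
C → match
D → no match
E → match
Total matched: 4

4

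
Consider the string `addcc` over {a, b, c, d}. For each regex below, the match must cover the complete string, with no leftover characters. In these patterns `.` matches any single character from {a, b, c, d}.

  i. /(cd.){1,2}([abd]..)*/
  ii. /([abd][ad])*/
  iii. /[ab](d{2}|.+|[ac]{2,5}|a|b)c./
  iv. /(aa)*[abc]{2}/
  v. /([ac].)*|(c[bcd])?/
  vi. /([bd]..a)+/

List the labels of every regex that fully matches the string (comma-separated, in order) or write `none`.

i → no match — must start with `cd`
ii → no match
iii → match
iv → no match
v → no match
vi → no match — must end with `a`

iii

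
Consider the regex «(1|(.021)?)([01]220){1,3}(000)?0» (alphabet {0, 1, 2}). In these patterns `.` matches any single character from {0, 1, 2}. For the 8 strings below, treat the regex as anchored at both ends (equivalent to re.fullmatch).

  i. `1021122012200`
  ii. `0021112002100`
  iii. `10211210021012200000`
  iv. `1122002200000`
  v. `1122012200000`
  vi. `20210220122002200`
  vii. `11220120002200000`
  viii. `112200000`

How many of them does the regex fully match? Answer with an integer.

5

i → match
ii → no match
iii → no match
iv → match
v → match
vi → match
vii → no match
viii → match
Total matched: 5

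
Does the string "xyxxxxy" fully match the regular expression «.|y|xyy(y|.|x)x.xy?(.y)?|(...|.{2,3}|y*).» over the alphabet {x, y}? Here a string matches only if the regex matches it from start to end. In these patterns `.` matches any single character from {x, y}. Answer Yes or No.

No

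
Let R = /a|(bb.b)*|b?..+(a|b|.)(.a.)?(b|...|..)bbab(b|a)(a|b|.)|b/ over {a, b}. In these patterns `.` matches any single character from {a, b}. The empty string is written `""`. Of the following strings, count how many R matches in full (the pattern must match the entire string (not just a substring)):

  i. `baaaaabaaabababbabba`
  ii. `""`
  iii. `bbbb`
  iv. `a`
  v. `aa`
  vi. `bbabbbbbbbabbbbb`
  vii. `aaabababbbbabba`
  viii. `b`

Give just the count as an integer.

7

i → match
ii → match
iii → match
iv → match
v → no match
vi → match
vii → match
viii → match
Total matched: 7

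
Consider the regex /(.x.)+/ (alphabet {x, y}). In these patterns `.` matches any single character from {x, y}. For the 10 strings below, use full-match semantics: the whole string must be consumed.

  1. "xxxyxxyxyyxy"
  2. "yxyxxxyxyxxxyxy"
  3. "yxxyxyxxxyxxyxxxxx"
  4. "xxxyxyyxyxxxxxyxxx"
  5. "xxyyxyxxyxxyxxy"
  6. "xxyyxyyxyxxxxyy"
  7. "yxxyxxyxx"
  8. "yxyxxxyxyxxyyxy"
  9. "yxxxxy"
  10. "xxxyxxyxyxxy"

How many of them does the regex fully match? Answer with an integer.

9

1 → match
2 → match
3 → match
4 → match
5 → match
6 → no match
7 → match
8 → match
9 → match
10 → match
Total matched: 9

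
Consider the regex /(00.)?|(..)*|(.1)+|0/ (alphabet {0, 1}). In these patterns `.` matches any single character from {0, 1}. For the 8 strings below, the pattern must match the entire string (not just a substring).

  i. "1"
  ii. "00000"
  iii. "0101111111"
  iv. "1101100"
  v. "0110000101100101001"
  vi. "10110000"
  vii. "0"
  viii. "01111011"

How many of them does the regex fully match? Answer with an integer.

4

i → no match
ii → no match
iii → match
iv → no match
v → no match
vi → match
vii → match
viii → match
Total matched: 4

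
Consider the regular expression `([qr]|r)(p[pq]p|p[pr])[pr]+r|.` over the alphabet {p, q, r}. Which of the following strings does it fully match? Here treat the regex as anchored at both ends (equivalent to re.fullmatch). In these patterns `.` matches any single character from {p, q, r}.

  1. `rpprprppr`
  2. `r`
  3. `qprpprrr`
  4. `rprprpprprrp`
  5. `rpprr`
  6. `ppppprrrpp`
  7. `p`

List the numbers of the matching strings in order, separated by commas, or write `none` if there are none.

1 → match
2 → match
3 → match
4 → no match
5 → match
6 → no match
7 → match

1, 2, 3, 5, 7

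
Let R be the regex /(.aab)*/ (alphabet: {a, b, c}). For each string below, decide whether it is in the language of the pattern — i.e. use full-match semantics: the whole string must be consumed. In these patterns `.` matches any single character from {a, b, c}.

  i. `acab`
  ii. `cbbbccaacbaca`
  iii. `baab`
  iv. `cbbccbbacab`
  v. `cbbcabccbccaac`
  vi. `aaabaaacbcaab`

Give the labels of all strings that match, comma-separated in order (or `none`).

iii

i → no match
ii → no match
iii → match
iv → no match
v → no match
vi → no match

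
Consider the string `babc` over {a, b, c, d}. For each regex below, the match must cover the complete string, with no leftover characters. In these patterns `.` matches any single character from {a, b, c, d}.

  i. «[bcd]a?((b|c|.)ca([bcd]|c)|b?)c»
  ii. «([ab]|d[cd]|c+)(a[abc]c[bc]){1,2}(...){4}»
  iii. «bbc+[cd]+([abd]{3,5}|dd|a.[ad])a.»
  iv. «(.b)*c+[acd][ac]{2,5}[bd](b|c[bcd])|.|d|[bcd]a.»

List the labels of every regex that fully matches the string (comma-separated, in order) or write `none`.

i → match
ii → no match
iii → no match — must start with `bbc`
iv → no match

i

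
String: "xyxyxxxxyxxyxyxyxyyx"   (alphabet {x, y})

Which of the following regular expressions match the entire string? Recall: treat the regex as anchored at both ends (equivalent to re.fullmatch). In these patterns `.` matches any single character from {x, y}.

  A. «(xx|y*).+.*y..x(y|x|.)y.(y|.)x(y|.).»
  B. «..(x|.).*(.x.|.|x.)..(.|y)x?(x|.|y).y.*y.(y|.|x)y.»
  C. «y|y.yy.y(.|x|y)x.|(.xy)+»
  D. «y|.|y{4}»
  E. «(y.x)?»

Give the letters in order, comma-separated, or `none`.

A → no match
B → match
C → no match
D → no match
E → no match

B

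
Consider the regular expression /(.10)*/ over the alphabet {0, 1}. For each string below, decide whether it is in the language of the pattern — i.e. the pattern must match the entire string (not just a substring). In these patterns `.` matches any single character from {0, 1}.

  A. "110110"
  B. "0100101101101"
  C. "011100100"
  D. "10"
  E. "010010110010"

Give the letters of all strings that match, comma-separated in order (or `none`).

A → match
B → no match
C → no match
D → no match
E → match

A, E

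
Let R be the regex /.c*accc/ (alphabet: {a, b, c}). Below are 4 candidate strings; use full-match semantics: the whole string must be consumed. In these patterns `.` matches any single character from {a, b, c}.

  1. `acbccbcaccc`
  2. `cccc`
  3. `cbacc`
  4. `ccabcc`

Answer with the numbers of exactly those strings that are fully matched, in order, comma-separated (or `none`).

none

1 → no match
2 → no match — must end with `accc`
3 → no match — must end with `accc`
4 → no match — must end with `accc`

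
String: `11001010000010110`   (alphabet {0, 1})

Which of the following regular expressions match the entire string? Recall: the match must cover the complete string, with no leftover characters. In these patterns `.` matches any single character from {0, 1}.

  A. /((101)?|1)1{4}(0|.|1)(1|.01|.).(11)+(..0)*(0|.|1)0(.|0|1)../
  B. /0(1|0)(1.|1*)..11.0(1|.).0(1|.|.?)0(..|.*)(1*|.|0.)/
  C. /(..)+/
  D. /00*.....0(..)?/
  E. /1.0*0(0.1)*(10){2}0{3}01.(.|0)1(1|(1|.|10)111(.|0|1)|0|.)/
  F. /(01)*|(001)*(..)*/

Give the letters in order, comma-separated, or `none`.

E

A → no match
B → no match — must start with `0`
C → no match
D → no match — must start with `0`
E → match
F → no match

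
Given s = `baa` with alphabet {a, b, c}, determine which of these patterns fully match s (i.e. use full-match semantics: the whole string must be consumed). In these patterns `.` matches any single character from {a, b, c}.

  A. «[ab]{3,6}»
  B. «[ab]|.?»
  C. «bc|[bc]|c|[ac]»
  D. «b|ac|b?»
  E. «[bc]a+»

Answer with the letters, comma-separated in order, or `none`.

A, E

A → match
B → no match
C → no match
D → no match
E → match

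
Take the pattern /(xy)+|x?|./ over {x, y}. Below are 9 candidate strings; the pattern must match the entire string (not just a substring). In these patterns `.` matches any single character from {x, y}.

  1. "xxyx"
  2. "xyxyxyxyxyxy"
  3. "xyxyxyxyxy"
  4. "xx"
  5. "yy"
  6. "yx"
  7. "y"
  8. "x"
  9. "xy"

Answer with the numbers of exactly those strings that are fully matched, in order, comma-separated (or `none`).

2, 3, 7, 8, 9

1 → no match
2 → match
3 → match
4 → no match
5 → no match
6 → no match
7 → match
8 → match
9 → match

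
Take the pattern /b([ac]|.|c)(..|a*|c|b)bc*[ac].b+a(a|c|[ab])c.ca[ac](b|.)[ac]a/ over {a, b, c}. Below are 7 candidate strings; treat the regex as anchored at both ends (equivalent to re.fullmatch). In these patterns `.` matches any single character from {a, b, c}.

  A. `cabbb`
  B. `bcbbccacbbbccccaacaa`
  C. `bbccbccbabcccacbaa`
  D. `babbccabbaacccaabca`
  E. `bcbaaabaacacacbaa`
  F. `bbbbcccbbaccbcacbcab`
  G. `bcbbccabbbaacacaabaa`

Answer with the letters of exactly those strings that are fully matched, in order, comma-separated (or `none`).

A → no match — must start with `b`
B → no match
C → match
D → match
E → no match
F → no match — must end with `a`
G → match

C, D, G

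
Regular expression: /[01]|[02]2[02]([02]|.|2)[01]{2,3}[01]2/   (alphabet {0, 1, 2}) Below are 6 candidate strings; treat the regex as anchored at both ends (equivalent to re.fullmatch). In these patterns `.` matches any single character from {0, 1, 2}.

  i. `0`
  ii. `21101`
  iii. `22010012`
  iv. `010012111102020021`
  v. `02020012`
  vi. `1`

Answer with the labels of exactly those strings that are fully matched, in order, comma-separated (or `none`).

i, iii, v, vi

i → match
ii → no match
iii → match
iv → no match
v → match
vi → match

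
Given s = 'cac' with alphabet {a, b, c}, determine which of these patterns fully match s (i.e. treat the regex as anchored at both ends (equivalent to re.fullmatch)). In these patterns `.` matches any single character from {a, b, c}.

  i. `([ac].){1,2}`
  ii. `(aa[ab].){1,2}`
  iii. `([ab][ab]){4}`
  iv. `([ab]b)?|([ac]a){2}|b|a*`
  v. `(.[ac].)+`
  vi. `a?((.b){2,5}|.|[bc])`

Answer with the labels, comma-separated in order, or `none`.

v

i → no match
ii → no match — must start with 'aa'
iii → no match
iv → no match
v → match
vi → no match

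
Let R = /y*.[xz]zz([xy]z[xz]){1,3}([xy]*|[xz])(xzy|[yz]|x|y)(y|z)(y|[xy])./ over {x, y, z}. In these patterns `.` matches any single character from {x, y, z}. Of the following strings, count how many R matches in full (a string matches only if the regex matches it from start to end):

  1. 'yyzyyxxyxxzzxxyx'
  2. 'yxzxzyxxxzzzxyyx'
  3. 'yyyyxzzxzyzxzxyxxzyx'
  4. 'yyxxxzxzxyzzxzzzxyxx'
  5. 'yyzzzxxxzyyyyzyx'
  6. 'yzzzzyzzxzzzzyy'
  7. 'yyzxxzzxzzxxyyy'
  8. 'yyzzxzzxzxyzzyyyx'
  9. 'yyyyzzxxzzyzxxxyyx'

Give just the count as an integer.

1 → no match
2 → no match
3 → no match
4 → no match
5 → no match
6 → match
7 → no match
8 → no match
9 → no match
Total matched: 1

1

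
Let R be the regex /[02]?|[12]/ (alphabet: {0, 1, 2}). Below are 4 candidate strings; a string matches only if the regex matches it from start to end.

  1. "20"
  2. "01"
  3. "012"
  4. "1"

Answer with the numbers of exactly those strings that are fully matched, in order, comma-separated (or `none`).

1 → no match
2 → no match
3 → no match
4 → match

4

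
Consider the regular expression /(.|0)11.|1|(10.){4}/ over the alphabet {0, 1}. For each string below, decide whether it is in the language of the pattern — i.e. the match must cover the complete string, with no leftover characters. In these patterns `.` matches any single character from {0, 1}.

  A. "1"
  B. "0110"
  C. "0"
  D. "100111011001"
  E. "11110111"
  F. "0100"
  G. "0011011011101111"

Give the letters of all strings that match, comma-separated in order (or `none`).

A. "1" → match
B. "0110" → match
C. "0" → no match
D. "100111011001" → no match
E. "11110111" → no match
F. "0100" → no match
G → no match

A, B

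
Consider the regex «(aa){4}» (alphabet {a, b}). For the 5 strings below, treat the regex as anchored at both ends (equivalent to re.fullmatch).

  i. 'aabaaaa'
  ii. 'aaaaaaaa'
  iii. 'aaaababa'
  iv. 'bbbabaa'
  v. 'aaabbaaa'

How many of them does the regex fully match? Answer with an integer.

i. 'aabaaaa' → no match
ii. 'aaaaaaaa' → match
iii. 'aaaababa' → no match — must end with 'aa'
iv. 'bbbabaa' → no match — must start with 'aa'
v. 'aaabbaaa' → no match
Total matched: 1

1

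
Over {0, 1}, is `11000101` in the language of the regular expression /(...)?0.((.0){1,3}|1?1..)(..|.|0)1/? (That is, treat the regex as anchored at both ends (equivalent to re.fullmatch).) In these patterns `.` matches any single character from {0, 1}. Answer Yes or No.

No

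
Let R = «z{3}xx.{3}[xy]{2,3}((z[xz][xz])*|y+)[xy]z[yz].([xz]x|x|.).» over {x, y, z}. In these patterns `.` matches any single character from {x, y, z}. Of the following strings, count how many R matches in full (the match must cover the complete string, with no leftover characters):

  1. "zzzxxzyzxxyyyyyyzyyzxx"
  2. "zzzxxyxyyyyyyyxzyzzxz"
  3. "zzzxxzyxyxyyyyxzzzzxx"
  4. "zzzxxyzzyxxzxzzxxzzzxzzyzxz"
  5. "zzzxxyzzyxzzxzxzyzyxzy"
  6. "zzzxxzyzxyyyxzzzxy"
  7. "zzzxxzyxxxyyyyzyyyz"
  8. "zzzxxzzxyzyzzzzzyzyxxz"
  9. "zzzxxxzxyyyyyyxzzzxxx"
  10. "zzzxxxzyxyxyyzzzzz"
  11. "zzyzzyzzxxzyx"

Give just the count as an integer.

9

1 → match
2 → match
3 → match
4 → match
5 → match
6 → match
7 → match
8 → no match
9 → match
10 → match
11 → no match
Total matched: 9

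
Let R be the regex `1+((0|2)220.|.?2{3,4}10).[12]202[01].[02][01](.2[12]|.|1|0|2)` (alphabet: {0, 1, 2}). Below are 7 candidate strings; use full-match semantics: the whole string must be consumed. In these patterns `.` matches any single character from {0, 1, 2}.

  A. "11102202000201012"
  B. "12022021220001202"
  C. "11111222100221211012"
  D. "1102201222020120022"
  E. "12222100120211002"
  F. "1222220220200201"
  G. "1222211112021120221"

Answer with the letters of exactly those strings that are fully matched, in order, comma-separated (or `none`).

D, E

A → no match
B → no match
C → no match
D → match
E → match
F → no match
G → no match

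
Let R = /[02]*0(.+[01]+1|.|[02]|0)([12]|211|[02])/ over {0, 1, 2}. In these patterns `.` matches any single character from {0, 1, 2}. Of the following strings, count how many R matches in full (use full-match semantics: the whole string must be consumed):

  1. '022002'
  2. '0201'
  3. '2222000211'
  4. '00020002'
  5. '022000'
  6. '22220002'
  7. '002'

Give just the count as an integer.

6

1. '022002' → match
2. '0201' → no match
3. '2222000211' → match
4. '00020002' → match
5. '022000' → match
6. '22220002' → match
7. '002' → match
Total matched: 6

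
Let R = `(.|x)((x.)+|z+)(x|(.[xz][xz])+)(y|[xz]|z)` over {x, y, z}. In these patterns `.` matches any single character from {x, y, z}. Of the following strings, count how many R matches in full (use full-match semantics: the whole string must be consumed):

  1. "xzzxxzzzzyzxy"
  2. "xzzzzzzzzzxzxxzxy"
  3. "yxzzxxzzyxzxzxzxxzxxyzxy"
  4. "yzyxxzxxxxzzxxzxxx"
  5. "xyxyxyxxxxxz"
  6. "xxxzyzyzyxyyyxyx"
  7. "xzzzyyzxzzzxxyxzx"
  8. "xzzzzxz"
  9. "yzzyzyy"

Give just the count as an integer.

4

1 → match
2 → match
3 → no match
4 → match
5 → no match
6 → no match
7 → no match
8 → match
9 → no match
Total matched: 4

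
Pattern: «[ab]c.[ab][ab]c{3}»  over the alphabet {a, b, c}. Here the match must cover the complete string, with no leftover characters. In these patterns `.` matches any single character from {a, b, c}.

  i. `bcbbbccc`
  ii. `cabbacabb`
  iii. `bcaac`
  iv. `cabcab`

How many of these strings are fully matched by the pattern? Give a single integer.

1

i. `bcbbbccc` → match
ii. `cabbacabb` → no match — must end with `c`
iii. `bcaac` → no match
iv. `cabcab` → no match — must end with `c`
Total matched: 1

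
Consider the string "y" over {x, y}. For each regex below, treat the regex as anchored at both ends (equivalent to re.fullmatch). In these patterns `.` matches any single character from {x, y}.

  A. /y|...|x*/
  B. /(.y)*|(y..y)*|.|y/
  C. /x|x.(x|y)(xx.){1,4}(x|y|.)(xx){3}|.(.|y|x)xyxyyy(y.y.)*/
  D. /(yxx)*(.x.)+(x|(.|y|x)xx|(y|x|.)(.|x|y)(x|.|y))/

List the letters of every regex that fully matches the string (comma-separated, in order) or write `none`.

A, B

A → match
B → match
C → no match
D → no match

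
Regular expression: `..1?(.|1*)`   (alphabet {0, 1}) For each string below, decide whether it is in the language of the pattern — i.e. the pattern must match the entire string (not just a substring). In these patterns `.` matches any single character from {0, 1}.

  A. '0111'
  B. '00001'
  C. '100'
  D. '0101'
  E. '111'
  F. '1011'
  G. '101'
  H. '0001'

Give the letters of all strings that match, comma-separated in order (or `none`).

A, C, E, F, G

A → match
B → no match
C → match
D → no match
E → match
F → match
G → match
H → no match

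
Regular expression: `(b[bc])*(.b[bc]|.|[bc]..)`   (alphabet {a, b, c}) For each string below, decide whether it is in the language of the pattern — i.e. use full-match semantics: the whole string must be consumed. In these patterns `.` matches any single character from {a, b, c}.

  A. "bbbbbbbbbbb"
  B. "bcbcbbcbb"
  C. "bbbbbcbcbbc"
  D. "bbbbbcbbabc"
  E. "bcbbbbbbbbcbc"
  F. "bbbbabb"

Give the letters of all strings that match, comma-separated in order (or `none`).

A → match
B → match
C → match
D → match
E → match
F → match

A, B, C, D, E, F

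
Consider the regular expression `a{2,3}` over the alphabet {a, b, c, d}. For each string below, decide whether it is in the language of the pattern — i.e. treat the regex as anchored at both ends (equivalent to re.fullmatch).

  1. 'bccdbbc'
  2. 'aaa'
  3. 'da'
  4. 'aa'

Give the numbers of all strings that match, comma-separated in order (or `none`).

2, 4

1 → no match — must start with 'a'
2 → match
3 → no match — must start with 'a'
4 → match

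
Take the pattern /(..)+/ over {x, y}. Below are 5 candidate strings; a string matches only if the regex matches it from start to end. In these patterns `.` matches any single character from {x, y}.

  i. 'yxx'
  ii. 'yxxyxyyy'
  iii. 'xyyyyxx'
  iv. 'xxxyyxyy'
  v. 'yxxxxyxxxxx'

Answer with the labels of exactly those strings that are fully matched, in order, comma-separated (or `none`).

i → no match
ii → match
iii → no match
iv → match
v → no match

ii, iv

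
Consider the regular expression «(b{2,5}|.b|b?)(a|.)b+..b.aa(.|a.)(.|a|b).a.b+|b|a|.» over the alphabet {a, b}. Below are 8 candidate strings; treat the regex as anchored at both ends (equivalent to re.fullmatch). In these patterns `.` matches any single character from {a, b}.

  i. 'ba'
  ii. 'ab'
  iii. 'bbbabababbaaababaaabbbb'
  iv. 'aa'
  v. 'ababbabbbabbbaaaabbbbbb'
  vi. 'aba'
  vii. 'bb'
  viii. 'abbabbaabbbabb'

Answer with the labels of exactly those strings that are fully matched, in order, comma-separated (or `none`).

i → no match
ii → no match
iii → no match
iv → no match
v → no match
vi → no match
vii → no match
viii → match

viii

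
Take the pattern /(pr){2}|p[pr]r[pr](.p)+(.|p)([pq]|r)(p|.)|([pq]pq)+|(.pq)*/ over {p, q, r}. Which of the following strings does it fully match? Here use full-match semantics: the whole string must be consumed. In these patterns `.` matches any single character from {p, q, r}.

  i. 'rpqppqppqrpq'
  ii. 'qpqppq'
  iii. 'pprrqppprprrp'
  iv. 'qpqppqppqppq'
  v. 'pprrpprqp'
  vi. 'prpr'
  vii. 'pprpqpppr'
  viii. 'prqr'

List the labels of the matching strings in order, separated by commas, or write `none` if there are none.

i, ii, iii, iv, v, vi, vii

i. 'rpqppqppqrpq' → match
ii. 'qpqppq' → match
iii → match
iv. 'qpqppqppqppq' → match
v. 'pprrpprqp' → match
vi. 'prpr' → match
vii. 'pprpqpppr' → match
viii. 'prqr' → no match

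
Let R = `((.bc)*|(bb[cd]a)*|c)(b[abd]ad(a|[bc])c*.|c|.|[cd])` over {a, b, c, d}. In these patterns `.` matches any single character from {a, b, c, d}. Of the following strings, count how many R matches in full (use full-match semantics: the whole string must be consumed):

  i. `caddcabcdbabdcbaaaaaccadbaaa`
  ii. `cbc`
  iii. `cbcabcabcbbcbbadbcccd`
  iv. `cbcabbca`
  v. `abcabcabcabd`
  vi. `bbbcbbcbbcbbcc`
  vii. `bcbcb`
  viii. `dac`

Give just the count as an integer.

1

i → no match
ii → no match
iii → match
iv → no match
v → no match
vi → no match
vii → no match
viii → no match
Total matched: 1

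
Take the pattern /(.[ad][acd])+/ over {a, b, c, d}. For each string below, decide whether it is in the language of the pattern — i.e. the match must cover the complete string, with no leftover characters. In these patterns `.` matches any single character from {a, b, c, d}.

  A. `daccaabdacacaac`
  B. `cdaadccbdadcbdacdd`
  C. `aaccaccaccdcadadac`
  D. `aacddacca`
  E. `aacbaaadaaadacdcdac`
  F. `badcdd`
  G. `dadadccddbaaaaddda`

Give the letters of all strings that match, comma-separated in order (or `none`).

A → match
B → no match
C → match
D. `aacddacca` → no match
E → no match
F. `badcdd` → match
G → match

A, C, F, G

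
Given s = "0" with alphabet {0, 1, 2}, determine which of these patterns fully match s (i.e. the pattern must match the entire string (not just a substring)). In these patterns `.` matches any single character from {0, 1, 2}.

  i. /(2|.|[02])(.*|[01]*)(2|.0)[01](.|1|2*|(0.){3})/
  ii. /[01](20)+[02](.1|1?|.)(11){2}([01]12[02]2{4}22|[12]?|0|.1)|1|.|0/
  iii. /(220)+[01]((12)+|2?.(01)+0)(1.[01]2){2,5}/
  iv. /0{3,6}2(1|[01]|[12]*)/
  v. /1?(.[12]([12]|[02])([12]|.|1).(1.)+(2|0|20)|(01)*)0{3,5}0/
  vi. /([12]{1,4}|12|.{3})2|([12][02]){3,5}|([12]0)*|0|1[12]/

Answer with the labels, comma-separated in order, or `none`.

i → no match
ii → match
iii → no match — must start with "220"
iv → no match
v → no match — must end with "00"
vi → match

ii, vi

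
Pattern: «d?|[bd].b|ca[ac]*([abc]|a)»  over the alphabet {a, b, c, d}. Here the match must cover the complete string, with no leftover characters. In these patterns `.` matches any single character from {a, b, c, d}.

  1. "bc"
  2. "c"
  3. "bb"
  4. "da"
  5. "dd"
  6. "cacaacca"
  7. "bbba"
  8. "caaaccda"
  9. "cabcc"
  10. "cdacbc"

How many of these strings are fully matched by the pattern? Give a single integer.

1

1 → no match
2 → no match
3 → no match
4 → no match
5 → no match
6 → match
7 → no match
8 → no match
9 → no match
10 → no match
Total matched: 1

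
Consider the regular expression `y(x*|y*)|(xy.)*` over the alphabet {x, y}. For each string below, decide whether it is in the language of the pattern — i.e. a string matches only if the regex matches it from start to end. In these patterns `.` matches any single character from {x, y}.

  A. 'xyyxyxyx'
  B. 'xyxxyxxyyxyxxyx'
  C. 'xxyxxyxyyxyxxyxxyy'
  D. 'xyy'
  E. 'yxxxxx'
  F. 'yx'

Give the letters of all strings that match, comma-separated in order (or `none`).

B, D, E, F

A → no match
B → match
C → no match
D → match
E → match
F → match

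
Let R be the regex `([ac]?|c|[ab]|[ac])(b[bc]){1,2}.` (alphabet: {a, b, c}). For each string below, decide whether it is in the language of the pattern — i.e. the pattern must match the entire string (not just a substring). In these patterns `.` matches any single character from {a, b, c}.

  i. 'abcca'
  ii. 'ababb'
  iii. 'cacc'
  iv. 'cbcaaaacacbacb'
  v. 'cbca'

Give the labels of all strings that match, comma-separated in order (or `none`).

v

i → no match
ii → no match
iii → no match
iv → no match
v → match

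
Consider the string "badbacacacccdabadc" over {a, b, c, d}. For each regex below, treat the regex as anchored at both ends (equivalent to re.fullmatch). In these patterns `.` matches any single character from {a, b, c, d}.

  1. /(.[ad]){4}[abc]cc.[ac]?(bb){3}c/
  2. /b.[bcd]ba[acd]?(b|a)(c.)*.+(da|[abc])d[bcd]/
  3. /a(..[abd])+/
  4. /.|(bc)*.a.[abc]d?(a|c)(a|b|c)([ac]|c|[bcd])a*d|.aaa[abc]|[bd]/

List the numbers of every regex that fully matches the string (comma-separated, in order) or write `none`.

1 → no match — must end with "bbc"
2 → match
3 → no match — must start with "a"
4 → no match

2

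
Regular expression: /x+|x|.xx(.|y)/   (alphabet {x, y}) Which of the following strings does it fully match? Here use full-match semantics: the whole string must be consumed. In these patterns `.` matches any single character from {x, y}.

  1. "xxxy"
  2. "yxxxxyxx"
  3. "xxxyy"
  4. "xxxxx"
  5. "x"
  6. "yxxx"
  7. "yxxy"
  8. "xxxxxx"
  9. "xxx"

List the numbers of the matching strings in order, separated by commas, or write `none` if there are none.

1 → match
2 → no match
3 → no match
4 → match
5 → match
6 → match
7 → match
8 → match
9 → match

1, 4, 5, 6, 7, 8, 9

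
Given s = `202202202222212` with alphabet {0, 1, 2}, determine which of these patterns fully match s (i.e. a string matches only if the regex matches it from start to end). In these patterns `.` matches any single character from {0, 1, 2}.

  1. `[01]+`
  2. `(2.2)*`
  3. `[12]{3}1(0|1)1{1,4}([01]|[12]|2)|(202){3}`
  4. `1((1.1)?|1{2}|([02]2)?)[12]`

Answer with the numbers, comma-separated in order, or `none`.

1 → no match
2 → match
3 → no match
4 → no match — must start with `1`

2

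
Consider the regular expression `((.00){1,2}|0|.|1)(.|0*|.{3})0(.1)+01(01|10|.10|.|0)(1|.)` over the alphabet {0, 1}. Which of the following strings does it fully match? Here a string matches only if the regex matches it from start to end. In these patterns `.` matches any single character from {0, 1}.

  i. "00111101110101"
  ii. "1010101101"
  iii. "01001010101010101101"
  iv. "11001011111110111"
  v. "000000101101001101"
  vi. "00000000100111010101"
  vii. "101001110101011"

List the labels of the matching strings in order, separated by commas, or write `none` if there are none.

i → match
ii → no match
iii → match
iv → match
v → no match
vi → match
vii → no match

i, iii, iv, vi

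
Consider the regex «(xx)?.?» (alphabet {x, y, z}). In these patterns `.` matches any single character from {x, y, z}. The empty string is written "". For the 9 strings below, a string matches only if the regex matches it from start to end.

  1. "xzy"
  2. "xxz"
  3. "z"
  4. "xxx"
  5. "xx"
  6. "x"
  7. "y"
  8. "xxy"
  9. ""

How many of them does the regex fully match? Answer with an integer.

1 → no match
2 → match
3 → match
4 → match
5 → match
6 → match
7 → match
8 → match
9 → match
Total matched: 8

8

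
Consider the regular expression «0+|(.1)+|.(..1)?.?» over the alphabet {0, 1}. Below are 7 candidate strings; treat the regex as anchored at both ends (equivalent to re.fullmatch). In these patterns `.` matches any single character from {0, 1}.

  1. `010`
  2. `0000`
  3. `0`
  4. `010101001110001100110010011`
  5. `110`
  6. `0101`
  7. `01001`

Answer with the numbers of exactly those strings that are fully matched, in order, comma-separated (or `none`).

1. `010` → no match
2. `0000` → match
3. `0` → match
4 → no match
5. `110` → no match
6. `0101` → match
7. `01001` → no match

2, 3, 6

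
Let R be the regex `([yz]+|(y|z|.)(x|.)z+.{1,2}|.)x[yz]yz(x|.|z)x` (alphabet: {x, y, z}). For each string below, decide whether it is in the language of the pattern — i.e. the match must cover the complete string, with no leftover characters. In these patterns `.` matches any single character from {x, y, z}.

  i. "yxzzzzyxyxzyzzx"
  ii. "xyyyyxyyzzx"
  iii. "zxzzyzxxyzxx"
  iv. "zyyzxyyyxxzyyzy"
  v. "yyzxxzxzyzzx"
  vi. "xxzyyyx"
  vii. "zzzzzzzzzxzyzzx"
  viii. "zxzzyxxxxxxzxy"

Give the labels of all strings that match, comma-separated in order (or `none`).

vii

i → no match
ii → no match
iii → no match
iv → no match — must end with "x"
v → no match
vi → no match
vii → match
viii → no match — must end with "x"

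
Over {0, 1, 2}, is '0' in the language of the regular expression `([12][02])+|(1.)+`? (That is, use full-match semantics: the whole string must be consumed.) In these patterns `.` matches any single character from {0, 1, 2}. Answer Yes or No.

No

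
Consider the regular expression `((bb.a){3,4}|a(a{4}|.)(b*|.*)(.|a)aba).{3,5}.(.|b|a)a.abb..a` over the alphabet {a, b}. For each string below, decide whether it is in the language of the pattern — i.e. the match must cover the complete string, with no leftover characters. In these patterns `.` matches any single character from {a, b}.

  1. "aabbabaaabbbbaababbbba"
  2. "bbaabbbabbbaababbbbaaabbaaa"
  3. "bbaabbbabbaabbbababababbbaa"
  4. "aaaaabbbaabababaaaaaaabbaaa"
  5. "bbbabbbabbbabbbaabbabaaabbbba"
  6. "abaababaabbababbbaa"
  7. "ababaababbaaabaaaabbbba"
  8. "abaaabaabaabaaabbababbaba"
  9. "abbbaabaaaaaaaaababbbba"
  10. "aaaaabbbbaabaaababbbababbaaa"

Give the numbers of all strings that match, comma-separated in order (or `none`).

1 → match
2 → match
3 → match
4 → match
5 → match
6 → match
7 → match
8 → match
9 → match
10 → match

1, 2, 3, 4, 5, 6, 7, 8, 9, 10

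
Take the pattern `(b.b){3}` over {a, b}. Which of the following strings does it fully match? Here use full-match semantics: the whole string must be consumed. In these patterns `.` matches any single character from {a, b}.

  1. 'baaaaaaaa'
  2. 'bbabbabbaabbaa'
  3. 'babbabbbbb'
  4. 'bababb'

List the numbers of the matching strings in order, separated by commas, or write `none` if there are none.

1 → no match — must end with 'b'
2 → no match — must end with 'b'
3 → no match
4 → no match

none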